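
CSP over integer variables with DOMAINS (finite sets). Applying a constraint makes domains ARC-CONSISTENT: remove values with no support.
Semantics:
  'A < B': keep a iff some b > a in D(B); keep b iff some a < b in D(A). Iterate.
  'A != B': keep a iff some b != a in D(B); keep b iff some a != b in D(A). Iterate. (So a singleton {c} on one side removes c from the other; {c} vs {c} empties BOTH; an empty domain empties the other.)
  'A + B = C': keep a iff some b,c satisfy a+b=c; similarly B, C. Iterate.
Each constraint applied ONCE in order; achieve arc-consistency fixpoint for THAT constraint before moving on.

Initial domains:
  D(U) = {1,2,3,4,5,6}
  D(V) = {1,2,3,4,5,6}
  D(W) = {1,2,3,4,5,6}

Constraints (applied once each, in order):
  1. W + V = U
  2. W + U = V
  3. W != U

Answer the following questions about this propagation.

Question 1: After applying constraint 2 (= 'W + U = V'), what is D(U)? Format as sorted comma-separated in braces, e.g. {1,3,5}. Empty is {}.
Answer: {2,3,4}

Derivation:
Constraint 1 (W + V = U) on D(W)={1,2,3,4,5,6} D(V)={1,2,3,4,5,6} D(U)={1,2,3,4,5,6}: W {1,2,3,4,5,6}->{1,2,3,4,5}; V {1,2,3,4,5,6}->{1,2,3,4,5}; U {1,2,3,4,5,6}->{2,3,4,5,6}
Constraint 2 (W + U = V) on D(W)={1,2,3,4,5} D(U)={2,3,4,5,6} D(V)={1,2,3,4,5}: W {1,2,3,4,5}->{1,2,3}; U {2,3,4,5,6}->{2,3,4}; V {1,2,3,4,5}->{3,4,5}
So after constraint 2: D(U) = {2,3,4}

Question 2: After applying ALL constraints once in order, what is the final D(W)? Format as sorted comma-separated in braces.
Constraint 1 (W + V = U) on D(W)={1,2,3,4,5,6} D(V)={1,2,3,4,5,6} D(U)={1,2,3,4,5,6}: W {1,2,3,4,5,6}->{1,2,3,4,5}; V {1,2,3,4,5,6}->{1,2,3,4,5}; U {1,2,3,4,5,6}->{2,3,4,5,6}
Constraint 2 (W + U = V) on D(W)={1,2,3,4,5} D(U)={2,3,4,5,6} D(V)={1,2,3,4,5}: W {1,2,3,4,5}->{1,2,3}; U {2,3,4,5,6}->{2,3,4}; V {1,2,3,4,5}->{3,4,5}
Constraint 3 (W != U) on D(W)={1,2,3} D(U)={2,3,4}: no change
So after all 3 constraints: D(W) = {1,2,3}

Answer: {1,2,3}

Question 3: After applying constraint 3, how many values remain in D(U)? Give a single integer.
Constraint 1 (W + V = U) on D(W)={1,2,3,4,5,6} D(V)={1,2,3,4,5,6} D(U)={1,2,3,4,5,6}: W {1,2,3,4,5,6}->{1,2,3,4,5}; V {1,2,3,4,5,6}->{1,2,3,4,5}; U {1,2,3,4,5,6}->{2,3,4,5,6}
Constraint 2 (W + U = V) on D(W)={1,2,3,4,5} D(U)={2,3,4,5,6} D(V)={1,2,3,4,5}: W {1,2,3,4,5}->{1,2,3}; U {2,3,4,5,6}->{2,3,4}; V {1,2,3,4,5}->{3,4,5}
Constraint 3 (W != U) on D(W)={1,2,3} D(U)={2,3,4}: no change
So after constraint 3: D(U)={2,3,4}, size = 3

Answer: 3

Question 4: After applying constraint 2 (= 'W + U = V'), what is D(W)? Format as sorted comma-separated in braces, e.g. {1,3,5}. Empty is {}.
Answer: {1,2,3}

Derivation:
Constraint 1 (W + V = U) on D(W)={1,2,3,4,5,6} D(V)={1,2,3,4,5,6} D(U)={1,2,3,4,5,6}: W {1,2,3,4,5,6}->{1,2,3,4,5}; V {1,2,3,4,5,6}->{1,2,3,4,5}; U {1,2,3,4,5,6}->{2,3,4,5,6}
Constraint 2 (W + U = V) on D(W)={1,2,3,4,5} D(U)={2,3,4,5,6} D(V)={1,2,3,4,5}: W {1,2,3,4,5}->{1,2,3}; U {2,3,4,5,6}->{2,3,4}; V {1,2,3,4,5}->{3,4,5}
So after constraint 2: D(W) = {1,2,3}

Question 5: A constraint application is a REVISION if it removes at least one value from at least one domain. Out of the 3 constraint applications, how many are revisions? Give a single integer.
Answer: 2

Derivation:
Constraint 1 (W + V = U) on D(W)={1,2,3,4,5,6} D(V)={1,2,3,4,5,6} D(U)={1,2,3,4,5,6}: W {1,2,3,4,5,6}->{1,2,3,4,5}; V {1,2,3,4,5,6}->{1,2,3,4,5}; U {1,2,3,4,5,6}->{2,3,4,5,6} => REVISION
Constraint 2 (W + U = V) on D(W)={1,2,3,4,5} D(U)={2,3,4,5,6} D(V)={1,2,3,4,5}: W {1,2,3,4,5}->{1,2,3}; U {2,3,4,5,6}->{2,3,4}; V {1,2,3,4,5}->{3,4,5} => REVISION
Constraint 3 (W != U) on D(W)={1,2,3} D(U)={2,3,4}: no change => not a revision
Total revisions = 2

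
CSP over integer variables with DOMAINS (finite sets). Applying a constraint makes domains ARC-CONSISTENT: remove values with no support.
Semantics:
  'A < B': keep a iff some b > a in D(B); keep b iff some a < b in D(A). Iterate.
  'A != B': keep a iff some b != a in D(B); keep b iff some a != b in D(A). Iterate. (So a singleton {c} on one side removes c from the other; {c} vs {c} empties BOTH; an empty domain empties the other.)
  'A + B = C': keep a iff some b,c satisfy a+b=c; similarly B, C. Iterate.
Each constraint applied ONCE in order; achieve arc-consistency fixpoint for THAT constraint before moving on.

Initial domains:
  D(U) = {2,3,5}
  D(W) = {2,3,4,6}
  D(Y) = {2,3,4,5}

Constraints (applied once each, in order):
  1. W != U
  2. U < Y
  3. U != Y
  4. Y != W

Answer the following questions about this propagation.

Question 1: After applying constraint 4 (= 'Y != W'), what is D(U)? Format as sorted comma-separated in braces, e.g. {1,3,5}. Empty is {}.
Answer: {2,3}

Derivation:
Constraint 1 (W != U) on D(W)={2,3,4,6} D(U)={2,3,5}: no change
Constraint 2 (U < Y) on D(U)={2,3,5} D(Y)={2,3,4,5}: U {2,3,5}->{2,3}; Y {2,3,4,5}->{3,4,5}
Constraint 3 (U != Y) on D(U)={2,3} D(Y)={3,4,5}: no change
Constraint 4 (Y != W) on D(Y)={3,4,5} D(W)={2,3,4,6}: no change
So after constraint 4: D(U) = {2,3}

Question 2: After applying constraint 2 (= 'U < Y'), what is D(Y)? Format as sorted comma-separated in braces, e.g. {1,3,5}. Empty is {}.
Constraint 1 (W != U) on D(W)={2,3,4,6} D(U)={2,3,5}: no change
Constraint 2 (U < Y) on D(U)={2,3,5} D(Y)={2,3,4,5}: U {2,3,5}->{2,3}; Y {2,3,4,5}->{3,4,5}
So after constraint 2: D(Y) = {3,4,5}

Answer: {3,4,5}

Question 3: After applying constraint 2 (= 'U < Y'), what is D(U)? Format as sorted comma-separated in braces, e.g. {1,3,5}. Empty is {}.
Answer: {2,3}

Derivation:
Constraint 1 (W != U) on D(W)={2,3,4,6} D(U)={2,3,5}: no change
Constraint 2 (U < Y) on D(U)={2,3,5} D(Y)={2,3,4,5}: U {2,3,5}->{2,3}; Y {2,3,4,5}->{3,4,5}
So after constraint 2: D(U) = {2,3}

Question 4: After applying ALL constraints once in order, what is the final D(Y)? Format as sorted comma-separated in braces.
Answer: {3,4,5}

Derivation:
Constraint 1 (W != U) on D(W)={2,3,4,6} D(U)={2,3,5}: no change
Constraint 2 (U < Y) on D(U)={2,3,5} D(Y)={2,3,4,5}: U {2,3,5}->{2,3}; Y {2,3,4,5}->{3,4,5}
Constraint 3 (U != Y) on D(U)={2,3} D(Y)={3,4,5}: no change
Constraint 4 (Y != W) on D(Y)={3,4,5} D(W)={2,3,4,6}: no change
So after all 4 constraints: D(Y) = {3,4,5}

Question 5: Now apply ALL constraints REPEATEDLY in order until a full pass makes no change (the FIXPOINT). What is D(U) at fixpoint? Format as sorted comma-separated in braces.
Answer: {2,3}

Derivation:
pass 0 (initial): D(U)={2,3,5}
pass 1: U {2,3,5}->{2,3}; Y {2,3,4,5}->{3,4,5}
pass 2: no change
Fixpoint after 2 passes: D(U) = {2,3}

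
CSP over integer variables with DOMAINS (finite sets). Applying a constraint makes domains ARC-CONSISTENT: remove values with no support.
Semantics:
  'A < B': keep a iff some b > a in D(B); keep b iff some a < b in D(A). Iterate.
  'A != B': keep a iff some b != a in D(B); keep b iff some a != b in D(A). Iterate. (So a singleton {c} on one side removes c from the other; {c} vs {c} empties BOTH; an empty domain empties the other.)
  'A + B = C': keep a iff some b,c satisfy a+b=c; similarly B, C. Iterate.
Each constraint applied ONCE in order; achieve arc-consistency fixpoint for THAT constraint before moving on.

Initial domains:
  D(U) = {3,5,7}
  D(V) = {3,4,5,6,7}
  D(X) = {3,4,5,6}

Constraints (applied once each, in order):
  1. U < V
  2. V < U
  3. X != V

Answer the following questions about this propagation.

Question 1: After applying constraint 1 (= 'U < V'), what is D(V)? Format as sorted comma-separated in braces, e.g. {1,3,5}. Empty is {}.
Answer: {4,5,6,7}

Derivation:
Constraint 1 (U < V) on D(U)={3,5,7} D(V)={3,4,5,6,7}: U {3,5,7}->{3,5}; V {3,4,5,6,7}->{4,5,6,7}
So after constraint 1: D(V) = {4,5,6,7}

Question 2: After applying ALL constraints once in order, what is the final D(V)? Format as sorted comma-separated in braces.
Answer: {4}

Derivation:
Constraint 1 (U < V) on D(U)={3,5,7} D(V)={3,4,5,6,7}: U {3,5,7}->{3,5}; V {3,4,5,6,7}->{4,5,6,7}
Constraint 2 (V < U) on D(V)={4,5,6,7} D(U)={3,5}: V {4,5,6,7}->{4}; U {3,5}->{5}
Constraint 3 (X != V) on D(X)={3,4,5,6} D(V)={4}: X {3,4,5,6}->{3,5,6}
So after all 3 constraints: D(V) = {4}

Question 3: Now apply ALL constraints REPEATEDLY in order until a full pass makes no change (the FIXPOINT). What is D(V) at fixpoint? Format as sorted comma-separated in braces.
pass 0 (initial): D(V)={3,4,5,6,7}
pass 1: U {3,5,7}->{5}; V {3,4,5,6,7}->{4}; X {3,4,5,6}->{3,5,6}
pass 2: U {5}->{}; V {4}->{}; X {3,5,6}->{}
pass 3: no change
Fixpoint after 3 passes: D(V) = {}

Answer: {}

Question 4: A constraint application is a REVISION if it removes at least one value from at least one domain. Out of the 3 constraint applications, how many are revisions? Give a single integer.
Answer: 3

Derivation:
Constraint 1 (U < V) on D(U)={3,5,7} D(V)={3,4,5,6,7}: U {3,5,7}->{3,5}; V {3,4,5,6,7}->{4,5,6,7} => REVISION
Constraint 2 (V < U) on D(V)={4,5,6,7} D(U)={3,5}: V {4,5,6,7}->{4}; U {3,5}->{5} => REVISION
Constraint 3 (X != V) on D(X)={3,4,5,6} D(V)={4}: X {3,4,5,6}->{3,5,6} => REVISION
Total revisions = 3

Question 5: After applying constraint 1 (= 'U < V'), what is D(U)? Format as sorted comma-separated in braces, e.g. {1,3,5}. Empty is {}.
Constraint 1 (U < V) on D(U)={3,5,7} D(V)={3,4,5,6,7}: U {3,5,7}->{3,5}; V {3,4,5,6,7}->{4,5,6,7}
So after constraint 1: D(U) = {3,5}

Answer: {3,5}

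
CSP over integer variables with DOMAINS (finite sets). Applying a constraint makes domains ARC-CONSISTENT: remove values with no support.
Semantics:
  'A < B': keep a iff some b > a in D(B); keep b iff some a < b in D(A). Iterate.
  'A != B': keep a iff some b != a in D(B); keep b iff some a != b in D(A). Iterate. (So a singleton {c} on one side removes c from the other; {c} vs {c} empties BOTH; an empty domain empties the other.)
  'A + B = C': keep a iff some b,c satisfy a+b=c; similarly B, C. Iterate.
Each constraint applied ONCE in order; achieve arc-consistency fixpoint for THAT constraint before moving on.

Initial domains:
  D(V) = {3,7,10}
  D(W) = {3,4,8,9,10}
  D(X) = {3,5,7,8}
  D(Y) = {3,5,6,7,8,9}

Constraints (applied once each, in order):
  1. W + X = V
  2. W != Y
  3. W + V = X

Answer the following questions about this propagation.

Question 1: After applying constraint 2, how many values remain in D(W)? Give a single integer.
Constraint 1 (W + X = V) on D(W)={3,4,8,9,10} D(X)={3,5,7,8} D(V)={3,7,10}: W {3,4,8,9,10}->{3,4}; X {3,5,7,8}->{3,7}; V {3,7,10}->{7,10}
Constraint 2 (W != Y) on D(W)={3,4} D(Y)={3,5,6,7,8,9}: no change
So after constraint 2: D(W)={3,4}, size = 2

Answer: 2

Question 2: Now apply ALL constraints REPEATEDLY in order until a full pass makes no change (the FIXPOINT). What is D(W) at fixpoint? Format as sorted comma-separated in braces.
pass 0 (initial): D(W)={3,4,8,9,10}
pass 1: V {3,7,10}->{}; W {3,4,8,9,10}->{}; X {3,5,7,8}->{}
pass 2: Y {3,5,6,7,8,9}->{}
pass 3: no change
Fixpoint after 3 passes: D(W) = {}

Answer: {}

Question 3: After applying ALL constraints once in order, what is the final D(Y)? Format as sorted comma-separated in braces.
Answer: {3,5,6,7,8,9}

Derivation:
Constraint 1 (W + X = V) on D(W)={3,4,8,9,10} D(X)={3,5,7,8} D(V)={3,7,10}: W {3,4,8,9,10}->{3,4}; X {3,5,7,8}->{3,7}; V {3,7,10}->{7,10}
Constraint 2 (W != Y) on D(W)={3,4} D(Y)={3,5,6,7,8,9}: no change
Constraint 3 (W + V = X) on D(W)={3,4} D(V)={7,10} D(X)={3,7}: W {3,4}->{}; V {7,10}->{}; X {3,7}->{}
So after all 3 constraints: D(Y) = {3,5,6,7,8,9}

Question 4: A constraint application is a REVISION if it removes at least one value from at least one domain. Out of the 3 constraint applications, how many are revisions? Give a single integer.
Constraint 1 (W + X = V) on D(W)={3,4,8,9,10} D(X)={3,5,7,8} D(V)={3,7,10}: W {3,4,8,9,10}->{3,4}; X {3,5,7,8}->{3,7}; V {3,7,10}->{7,10} => REVISION
Constraint 2 (W != Y) on D(W)={3,4} D(Y)={3,5,6,7,8,9}: no change => not a revision
Constraint 3 (W + V = X) on D(W)={3,4} D(V)={7,10} D(X)={3,7}: W {3,4}->{}; V {7,10}->{}; X {3,7}->{} => REVISION
Total revisions = 2

Answer: 2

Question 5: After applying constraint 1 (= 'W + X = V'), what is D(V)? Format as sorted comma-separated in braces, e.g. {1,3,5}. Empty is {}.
Constraint 1 (W + X = V) on D(W)={3,4,8,9,10} D(X)={3,5,7,8} D(V)={3,7,10}: W {3,4,8,9,10}->{3,4}; X {3,5,7,8}->{3,7}; V {3,7,10}->{7,10}
So after constraint 1: D(V) = {7,10}

Answer: {7,10}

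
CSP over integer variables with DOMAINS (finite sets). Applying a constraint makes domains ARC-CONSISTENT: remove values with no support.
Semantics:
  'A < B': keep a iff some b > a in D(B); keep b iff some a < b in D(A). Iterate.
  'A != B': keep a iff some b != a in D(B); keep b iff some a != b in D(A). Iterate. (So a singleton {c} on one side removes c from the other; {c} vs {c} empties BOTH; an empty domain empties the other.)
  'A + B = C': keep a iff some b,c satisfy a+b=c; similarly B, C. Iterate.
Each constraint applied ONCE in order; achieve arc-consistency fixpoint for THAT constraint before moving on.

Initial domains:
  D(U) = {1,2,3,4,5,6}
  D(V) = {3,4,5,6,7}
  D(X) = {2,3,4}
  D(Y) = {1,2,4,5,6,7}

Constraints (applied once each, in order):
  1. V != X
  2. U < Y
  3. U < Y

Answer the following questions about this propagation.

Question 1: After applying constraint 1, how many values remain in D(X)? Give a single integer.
Constraint 1 (V != X) on D(V)={3,4,5,6,7} D(X)={2,3,4}: no change
So after constraint 1: D(X)={2,3,4}, size = 3

Answer: 3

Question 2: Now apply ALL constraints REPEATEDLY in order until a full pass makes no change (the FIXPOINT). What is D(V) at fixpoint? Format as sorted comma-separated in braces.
Answer: {3,4,5,6,7}

Derivation:
pass 0 (initial): D(V)={3,4,5,6,7}
pass 1: Y {1,2,4,5,6,7}->{2,4,5,6,7}
pass 2: no change
Fixpoint after 2 passes: D(V) = {3,4,5,6,7}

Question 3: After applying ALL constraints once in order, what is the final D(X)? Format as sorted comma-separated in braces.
Answer: {2,3,4}

Derivation:
Constraint 1 (V != X) on D(V)={3,4,5,6,7} D(X)={2,3,4}: no change
Constraint 2 (U < Y) on D(U)={1,2,3,4,5,6} D(Y)={1,2,4,5,6,7}: Y {1,2,4,5,6,7}->{2,4,5,6,7}
Constraint 3 (U < Y) on D(U)={1,2,3,4,5,6} D(Y)={2,4,5,6,7}: no change
So after all 3 constraints: D(X) = {2,3,4}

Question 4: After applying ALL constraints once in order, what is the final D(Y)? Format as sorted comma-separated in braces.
Constraint 1 (V != X) on D(V)={3,4,5,6,7} D(X)={2,3,4}: no change
Constraint 2 (U < Y) on D(U)={1,2,3,4,5,6} D(Y)={1,2,4,5,6,7}: Y {1,2,4,5,6,7}->{2,4,5,6,7}
Constraint 3 (U < Y) on D(U)={1,2,3,4,5,6} D(Y)={2,4,5,6,7}: no change
So after all 3 constraints: D(Y) = {2,4,5,6,7}

Answer: {2,4,5,6,7}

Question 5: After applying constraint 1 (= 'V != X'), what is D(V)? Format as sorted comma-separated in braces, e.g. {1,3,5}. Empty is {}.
Answer: {3,4,5,6,7}

Derivation:
Constraint 1 (V != X) on D(V)={3,4,5,6,7} D(X)={2,3,4}: no change
So after constraint 1: D(V) = {3,4,5,6,7}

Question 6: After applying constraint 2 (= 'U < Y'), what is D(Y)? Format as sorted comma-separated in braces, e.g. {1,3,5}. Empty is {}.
Answer: {2,4,5,6,7}

Derivation:
Constraint 1 (V != X) on D(V)={3,4,5,6,7} D(X)={2,3,4}: no change
Constraint 2 (U < Y) on D(U)={1,2,3,4,5,6} D(Y)={1,2,4,5,6,7}: Y {1,2,4,5,6,7}->{2,4,5,6,7}
So after constraint 2: D(Y) = {2,4,5,6,7}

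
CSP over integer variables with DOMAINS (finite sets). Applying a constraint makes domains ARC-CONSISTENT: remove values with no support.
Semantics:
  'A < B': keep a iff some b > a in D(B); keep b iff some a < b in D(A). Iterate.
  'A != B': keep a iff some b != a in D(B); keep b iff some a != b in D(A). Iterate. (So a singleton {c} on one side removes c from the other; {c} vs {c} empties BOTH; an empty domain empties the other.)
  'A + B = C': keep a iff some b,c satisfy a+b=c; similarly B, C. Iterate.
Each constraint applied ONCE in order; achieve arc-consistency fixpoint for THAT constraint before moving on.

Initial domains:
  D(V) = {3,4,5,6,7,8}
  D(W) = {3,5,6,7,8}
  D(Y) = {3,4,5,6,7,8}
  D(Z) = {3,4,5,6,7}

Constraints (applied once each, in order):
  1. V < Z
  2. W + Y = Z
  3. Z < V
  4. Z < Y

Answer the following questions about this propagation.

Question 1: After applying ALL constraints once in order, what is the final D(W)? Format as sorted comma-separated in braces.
Answer: {3}

Derivation:
Constraint 1 (V < Z) on D(V)={3,4,5,6,7,8} D(Z)={3,4,5,6,7}: V {3,4,5,6,7,8}->{3,4,5,6}; Z {3,4,5,6,7}->{4,5,6,7}
Constraint 2 (W + Y = Z) on D(W)={3,5,6,7,8} D(Y)={3,4,5,6,7,8} D(Z)={4,5,6,7}: W {3,5,6,7,8}->{3}; Y {3,4,5,6,7,8}->{3,4}; Z {4,5,6,7}->{6,7}
Constraint 3 (Z < V) on D(Z)={6,7} D(V)={3,4,5,6}: Z {6,7}->{}; V {3,4,5,6}->{}
Constraint 4 (Z < Y) on D(Z)={} D(Y)={3,4}: Y {3,4}->{}
So after all 4 constraints: D(W) = {3}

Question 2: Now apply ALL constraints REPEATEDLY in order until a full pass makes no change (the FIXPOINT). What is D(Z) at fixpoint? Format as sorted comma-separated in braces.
Answer: {}

Derivation:
pass 0 (initial): D(Z)={3,4,5,6,7}
pass 1: V {3,4,5,6,7,8}->{}; W {3,5,6,7,8}->{3}; Y {3,4,5,6,7,8}->{}; Z {3,4,5,6,7}->{}
pass 2: W {3}->{}
pass 3: no change
Fixpoint after 3 passes: D(Z) = {}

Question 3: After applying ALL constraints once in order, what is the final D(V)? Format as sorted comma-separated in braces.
Constraint 1 (V < Z) on D(V)={3,4,5,6,7,8} D(Z)={3,4,5,6,7}: V {3,4,5,6,7,8}->{3,4,5,6}; Z {3,4,5,6,7}->{4,5,6,7}
Constraint 2 (W + Y = Z) on D(W)={3,5,6,7,8} D(Y)={3,4,5,6,7,8} D(Z)={4,5,6,7}: W {3,5,6,7,8}->{3}; Y {3,4,5,6,7,8}->{3,4}; Z {4,5,6,7}->{6,7}
Constraint 3 (Z < V) on D(Z)={6,7} D(V)={3,4,5,6}: Z {6,7}->{}; V {3,4,5,6}->{}
Constraint 4 (Z < Y) on D(Z)={} D(Y)={3,4}: Y {3,4}->{}
So after all 4 constraints: D(V) = {}

Answer: {}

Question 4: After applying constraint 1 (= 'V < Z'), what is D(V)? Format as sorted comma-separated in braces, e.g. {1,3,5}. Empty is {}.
Constraint 1 (V < Z) on D(V)={3,4,5,6,7,8} D(Z)={3,4,5,6,7}: V {3,4,5,6,7,8}->{3,4,5,6}; Z {3,4,5,6,7}->{4,5,6,7}
So after constraint 1: D(V) = {3,4,5,6}

Answer: {3,4,5,6}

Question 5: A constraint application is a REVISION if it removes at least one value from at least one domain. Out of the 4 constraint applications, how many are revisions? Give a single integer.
Answer: 4

Derivation:
Constraint 1 (V < Z) on D(V)={3,4,5,6,7,8} D(Z)={3,4,5,6,7}: V {3,4,5,6,7,8}->{3,4,5,6}; Z {3,4,5,6,7}->{4,5,6,7} => REVISION
Constraint 2 (W + Y = Z) on D(W)={3,5,6,7,8} D(Y)={3,4,5,6,7,8} D(Z)={4,5,6,7}: W {3,5,6,7,8}->{3}; Y {3,4,5,6,7,8}->{3,4}; Z {4,5,6,7}->{6,7} => REVISION
Constraint 3 (Z < V) on D(Z)={6,7} D(V)={3,4,5,6}: Z {6,7}->{}; V {3,4,5,6}->{} => REVISION
Constraint 4 (Z < Y) on D(Z)={} D(Y)={3,4}: Y {3,4}->{} => REVISION
Total revisions = 4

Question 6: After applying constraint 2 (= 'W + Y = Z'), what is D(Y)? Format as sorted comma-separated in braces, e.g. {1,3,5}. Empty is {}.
Answer: {3,4}

Derivation:
Constraint 1 (V < Z) on D(V)={3,4,5,6,7,8} D(Z)={3,4,5,6,7}: V {3,4,5,6,7,8}->{3,4,5,6}; Z {3,4,5,6,7}->{4,5,6,7}
Constraint 2 (W + Y = Z) on D(W)={3,5,6,7,8} D(Y)={3,4,5,6,7,8} D(Z)={4,5,6,7}: W {3,5,6,7,8}->{3}; Y {3,4,5,6,7,8}->{3,4}; Z {4,5,6,7}->{6,7}
So after constraint 2: D(Y) = {3,4}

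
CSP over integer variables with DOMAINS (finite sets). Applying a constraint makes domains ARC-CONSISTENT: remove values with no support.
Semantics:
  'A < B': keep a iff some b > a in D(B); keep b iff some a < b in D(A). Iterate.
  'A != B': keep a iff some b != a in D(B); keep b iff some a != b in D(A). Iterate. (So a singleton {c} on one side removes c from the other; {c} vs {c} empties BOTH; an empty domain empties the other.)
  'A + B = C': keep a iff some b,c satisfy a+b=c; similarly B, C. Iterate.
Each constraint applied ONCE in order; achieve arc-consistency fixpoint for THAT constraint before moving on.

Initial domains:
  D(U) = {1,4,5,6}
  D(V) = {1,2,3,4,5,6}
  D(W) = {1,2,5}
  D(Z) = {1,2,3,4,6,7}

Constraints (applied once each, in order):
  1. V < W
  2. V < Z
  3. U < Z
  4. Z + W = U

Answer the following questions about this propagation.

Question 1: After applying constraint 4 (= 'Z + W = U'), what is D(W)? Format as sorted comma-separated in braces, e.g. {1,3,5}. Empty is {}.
Answer: {2}

Derivation:
Constraint 1 (V < W) on D(V)={1,2,3,4,5,6} D(W)={1,2,5}: V {1,2,3,4,5,6}->{1,2,3,4}; W {1,2,5}->{2,5}
Constraint 2 (V < Z) on D(V)={1,2,3,4} D(Z)={1,2,3,4,6,7}: Z {1,2,3,4,6,7}->{2,3,4,6,7}
Constraint 3 (U < Z) on D(U)={1,4,5,6} D(Z)={2,3,4,6,7}: no change
Constraint 4 (Z + W = U) on D(Z)={2,3,4,6,7} D(W)={2,5} D(U)={1,4,5,6}: Z {2,3,4,6,7}->{2,3,4}; W {2,5}->{2}; U {1,4,5,6}->{4,5,6}
So after constraint 4: D(W) = {2}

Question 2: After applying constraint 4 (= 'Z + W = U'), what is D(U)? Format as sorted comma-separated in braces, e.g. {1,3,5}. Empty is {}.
Constraint 1 (V < W) on D(V)={1,2,3,4,5,6} D(W)={1,2,5}: V {1,2,3,4,5,6}->{1,2,3,4}; W {1,2,5}->{2,5}
Constraint 2 (V < Z) on D(V)={1,2,3,4} D(Z)={1,2,3,4,6,7}: Z {1,2,3,4,6,7}->{2,3,4,6,7}
Constraint 3 (U < Z) on D(U)={1,4,5,6} D(Z)={2,3,4,6,7}: no change
Constraint 4 (Z + W = U) on D(Z)={2,3,4,6,7} D(W)={2,5} D(U)={1,4,5,6}: Z {2,3,4,6,7}->{2,3,4}; W {2,5}->{2}; U {1,4,5,6}->{4,5,6}
So after constraint 4: D(U) = {4,5,6}

Answer: {4,5,6}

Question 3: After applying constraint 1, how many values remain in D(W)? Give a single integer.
Constraint 1 (V < W) on D(V)={1,2,3,4,5,6} D(W)={1,2,5}: V {1,2,3,4,5,6}->{1,2,3,4}; W {1,2,5}->{2,5}
So after constraint 1: D(W)={2,5}, size = 2

Answer: 2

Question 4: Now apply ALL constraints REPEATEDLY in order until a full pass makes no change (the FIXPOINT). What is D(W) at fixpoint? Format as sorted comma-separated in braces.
pass 0 (initial): D(W)={1,2,5}
pass 1: U {1,4,5,6}->{4,5,6}; V {1,2,3,4,5,6}->{1,2,3,4}; W {1,2,5}->{2}; Z {1,2,3,4,6,7}->{2,3,4}
pass 2: U {4,5,6}->{}; V {1,2,3,4}->{1}; W {2}->{}; Z {2,3,4}->{}
pass 3: V {1}->{}
pass 4: no change
Fixpoint after 4 passes: D(W) = {}

Answer: {}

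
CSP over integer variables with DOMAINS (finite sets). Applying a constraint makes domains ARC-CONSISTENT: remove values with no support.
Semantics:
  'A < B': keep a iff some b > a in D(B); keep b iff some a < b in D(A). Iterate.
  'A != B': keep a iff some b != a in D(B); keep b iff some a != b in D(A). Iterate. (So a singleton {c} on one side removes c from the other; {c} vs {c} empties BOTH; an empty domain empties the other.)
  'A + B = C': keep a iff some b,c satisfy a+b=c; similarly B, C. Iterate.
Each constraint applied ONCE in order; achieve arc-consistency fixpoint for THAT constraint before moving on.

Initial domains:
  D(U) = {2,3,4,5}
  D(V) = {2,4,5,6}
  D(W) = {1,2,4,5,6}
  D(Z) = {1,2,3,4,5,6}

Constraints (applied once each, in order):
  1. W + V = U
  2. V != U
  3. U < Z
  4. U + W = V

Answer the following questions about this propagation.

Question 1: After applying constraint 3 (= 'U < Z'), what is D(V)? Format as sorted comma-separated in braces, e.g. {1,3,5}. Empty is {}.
Answer: {2,4}

Derivation:
Constraint 1 (W + V = U) on D(W)={1,2,4,5,6} D(V)={2,4,5,6} D(U)={2,3,4,5}: W {1,2,4,5,6}->{1,2}; V {2,4,5,6}->{2,4}; U {2,3,4,5}->{3,4,5}
Constraint 2 (V != U) on D(V)={2,4} D(U)={3,4,5}: no change
Constraint 3 (U < Z) on D(U)={3,4,5} D(Z)={1,2,3,4,5,6}: Z {1,2,3,4,5,6}->{4,5,6}
So after constraint 3: D(V) = {2,4}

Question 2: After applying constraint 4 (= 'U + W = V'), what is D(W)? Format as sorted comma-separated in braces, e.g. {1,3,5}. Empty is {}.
Answer: {1}

Derivation:
Constraint 1 (W + V = U) on D(W)={1,2,4,5,6} D(V)={2,4,5,6} D(U)={2,3,4,5}: W {1,2,4,5,6}->{1,2}; V {2,4,5,6}->{2,4}; U {2,3,4,5}->{3,4,5}
Constraint 2 (V != U) on D(V)={2,4} D(U)={3,4,5}: no change
Constraint 3 (U < Z) on D(U)={3,4,5} D(Z)={1,2,3,4,5,6}: Z {1,2,3,4,5,6}->{4,5,6}
Constraint 4 (U + W = V) on D(U)={3,4,5} D(W)={1,2} D(V)={2,4}: U {3,4,5}->{3}; W {1,2}->{1}; V {2,4}->{4}
So after constraint 4: D(W) = {1}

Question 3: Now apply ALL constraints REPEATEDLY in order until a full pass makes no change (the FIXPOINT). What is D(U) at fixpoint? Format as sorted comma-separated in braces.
pass 0 (initial): D(U)={2,3,4,5}
pass 1: U {2,3,4,5}->{3}; V {2,4,5,6}->{4}; W {1,2,4,5,6}->{1}; Z {1,2,3,4,5,6}->{4,5,6}
pass 2: U {3}->{}; V {4}->{}; W {1}->{}; Z {4,5,6}->{}
pass 3: no change
Fixpoint after 3 passes: D(U) = {}

Answer: {}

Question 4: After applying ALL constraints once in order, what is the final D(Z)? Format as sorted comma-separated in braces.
Constraint 1 (W + V = U) on D(W)={1,2,4,5,6} D(V)={2,4,5,6} D(U)={2,3,4,5}: W {1,2,4,5,6}->{1,2}; V {2,4,5,6}->{2,4}; U {2,3,4,5}->{3,4,5}
Constraint 2 (V != U) on D(V)={2,4} D(U)={3,4,5}: no change
Constraint 3 (U < Z) on D(U)={3,4,5} D(Z)={1,2,3,4,5,6}: Z {1,2,3,4,5,6}->{4,5,6}
Constraint 4 (U + W = V) on D(U)={3,4,5} D(W)={1,2} D(V)={2,4}: U {3,4,5}->{3}; W {1,2}->{1}; V {2,4}->{4}
So after all 4 constraints: D(Z) = {4,5,6}

Answer: {4,5,6}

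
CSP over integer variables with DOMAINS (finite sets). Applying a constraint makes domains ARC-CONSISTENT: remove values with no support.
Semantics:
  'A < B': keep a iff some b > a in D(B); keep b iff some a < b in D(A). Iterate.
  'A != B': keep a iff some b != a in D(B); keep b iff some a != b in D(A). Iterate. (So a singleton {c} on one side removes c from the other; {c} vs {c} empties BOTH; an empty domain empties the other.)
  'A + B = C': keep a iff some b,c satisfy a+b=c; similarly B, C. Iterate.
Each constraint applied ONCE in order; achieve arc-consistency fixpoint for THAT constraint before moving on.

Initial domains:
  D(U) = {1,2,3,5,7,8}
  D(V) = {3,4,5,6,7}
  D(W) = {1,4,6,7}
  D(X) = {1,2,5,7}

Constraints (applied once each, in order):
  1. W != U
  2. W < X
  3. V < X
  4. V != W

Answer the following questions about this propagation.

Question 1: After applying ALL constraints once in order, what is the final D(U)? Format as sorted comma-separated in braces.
Answer: {1,2,3,5,7,8}

Derivation:
Constraint 1 (W != U) on D(W)={1,4,6,7} D(U)={1,2,3,5,7,8}: no change
Constraint 2 (W < X) on D(W)={1,4,6,7} D(X)={1,2,5,7}: W {1,4,6,7}->{1,4,6}; X {1,2,5,7}->{2,5,7}
Constraint 3 (V < X) on D(V)={3,4,5,6,7} D(X)={2,5,7}: V {3,4,5,6,7}->{3,4,5,6}; X {2,5,7}->{5,7}
Constraint 4 (V != W) on D(V)={3,4,5,6} D(W)={1,4,6}: no change
So after all 4 constraints: D(U) = {1,2,3,5,7,8}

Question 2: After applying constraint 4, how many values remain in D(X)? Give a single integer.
Answer: 2

Derivation:
Constraint 1 (W != U) on D(W)={1,4,6,7} D(U)={1,2,3,5,7,8}: no change
Constraint 2 (W < X) on D(W)={1,4,6,7} D(X)={1,2,5,7}: W {1,4,6,7}->{1,4,6}; X {1,2,5,7}->{2,5,7}
Constraint 3 (V < X) on D(V)={3,4,5,6,7} D(X)={2,5,7}: V {3,4,5,6,7}->{3,4,5,6}; X {2,5,7}->{5,7}
Constraint 4 (V != W) on D(V)={3,4,5,6} D(W)={1,4,6}: no change
So after constraint 4: D(X)={5,7}, size = 2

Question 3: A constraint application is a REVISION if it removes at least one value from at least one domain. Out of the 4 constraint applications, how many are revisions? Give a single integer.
Answer: 2

Derivation:
Constraint 1 (W != U) on D(W)={1,4,6,7} D(U)={1,2,3,5,7,8}: no change => not a revision
Constraint 2 (W < X) on D(W)={1,4,6,7} D(X)={1,2,5,7}: W {1,4,6,7}->{1,4,6}; X {1,2,5,7}->{2,5,7} => REVISION
Constraint 3 (V < X) on D(V)={3,4,5,6,7} D(X)={2,5,7}: V {3,4,5,6,7}->{3,4,5,6}; X {2,5,7}->{5,7} => REVISION
Constraint 4 (V != W) on D(V)={3,4,5,6} D(W)={1,4,6}: no change => not a revision
Total revisions = 2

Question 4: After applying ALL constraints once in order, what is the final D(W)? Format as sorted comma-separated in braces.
Answer: {1,4,6}

Derivation:
Constraint 1 (W != U) on D(W)={1,4,6,7} D(U)={1,2,3,5,7,8}: no change
Constraint 2 (W < X) on D(W)={1,4,6,7} D(X)={1,2,5,7}: W {1,4,6,7}->{1,4,6}; X {1,2,5,7}->{2,5,7}
Constraint 3 (V < X) on D(V)={3,4,5,6,7} D(X)={2,5,7}: V {3,4,5,6,7}->{3,4,5,6}; X {2,5,7}->{5,7}
Constraint 4 (V != W) on D(V)={3,4,5,6} D(W)={1,4,6}: no change
So after all 4 constraints: D(W) = {1,4,6}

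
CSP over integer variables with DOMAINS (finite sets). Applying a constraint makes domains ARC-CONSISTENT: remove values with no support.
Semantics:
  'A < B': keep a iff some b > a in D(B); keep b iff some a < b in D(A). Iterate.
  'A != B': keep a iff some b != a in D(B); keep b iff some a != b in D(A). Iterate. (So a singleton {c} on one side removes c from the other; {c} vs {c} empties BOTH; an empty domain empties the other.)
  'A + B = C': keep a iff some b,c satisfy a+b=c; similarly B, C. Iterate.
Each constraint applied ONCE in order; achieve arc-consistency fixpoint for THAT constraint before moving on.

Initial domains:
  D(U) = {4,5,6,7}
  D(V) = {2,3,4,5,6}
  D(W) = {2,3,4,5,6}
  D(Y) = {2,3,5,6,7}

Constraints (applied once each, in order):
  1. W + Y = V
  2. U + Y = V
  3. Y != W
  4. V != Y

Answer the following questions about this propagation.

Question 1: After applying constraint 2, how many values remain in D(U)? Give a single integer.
Constraint 1 (W + Y = V) on D(W)={2,3,4,5,6} D(Y)={2,3,5,6,7} D(V)={2,3,4,5,6}: W {2,3,4,5,6}->{2,3,4}; Y {2,3,5,6,7}->{2,3}; V {2,3,4,5,6}->{4,5,6}
Constraint 2 (U + Y = V) on D(U)={4,5,6,7} D(Y)={2,3} D(V)={4,5,6}: U {4,5,6,7}->{4}; Y {2,3}->{2}; V {4,5,6}->{6}
So after constraint 2: D(U)={4}, size = 1

Answer: 1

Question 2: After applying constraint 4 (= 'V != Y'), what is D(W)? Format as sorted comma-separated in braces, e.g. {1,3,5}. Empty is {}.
Answer: {3,4}

Derivation:
Constraint 1 (W + Y = V) on D(W)={2,3,4,5,6} D(Y)={2,3,5,6,7} D(V)={2,3,4,5,6}: W {2,3,4,5,6}->{2,3,4}; Y {2,3,5,6,7}->{2,3}; V {2,3,4,5,6}->{4,5,6}
Constraint 2 (U + Y = V) on D(U)={4,5,6,7} D(Y)={2,3} D(V)={4,5,6}: U {4,5,6,7}->{4}; Y {2,3}->{2}; V {4,5,6}->{6}
Constraint 3 (Y != W) on D(Y)={2} D(W)={2,3,4}: W {2,3,4}->{3,4}
Constraint 4 (V != Y) on D(V)={6} D(Y)={2}: no change
So after constraint 4: D(W) = {3,4}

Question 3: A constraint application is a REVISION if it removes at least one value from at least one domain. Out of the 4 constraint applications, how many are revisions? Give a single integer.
Constraint 1 (W + Y = V) on D(W)={2,3,4,5,6} D(Y)={2,3,5,6,7} D(V)={2,3,4,5,6}: W {2,3,4,5,6}->{2,3,4}; Y {2,3,5,6,7}->{2,3}; V {2,3,4,5,6}->{4,5,6} => REVISION
Constraint 2 (U + Y = V) on D(U)={4,5,6,7} D(Y)={2,3} D(V)={4,5,6}: U {4,5,6,7}->{4}; Y {2,3}->{2}; V {4,5,6}->{6} => REVISION
Constraint 3 (Y != W) on D(Y)={2} D(W)={2,3,4}: W {2,3,4}->{3,4} => REVISION
Constraint 4 (V != Y) on D(V)={6} D(Y)={2}: no change => not a revision
Total revisions = 3

Answer: 3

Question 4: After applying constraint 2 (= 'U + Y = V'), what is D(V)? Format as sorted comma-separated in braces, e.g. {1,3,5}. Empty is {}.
Answer: {6}

Derivation:
Constraint 1 (W + Y = V) on D(W)={2,3,4,5,6} D(Y)={2,3,5,6,7} D(V)={2,3,4,5,6}: W {2,3,4,5,6}->{2,3,4}; Y {2,3,5,6,7}->{2,3}; V {2,3,4,5,6}->{4,5,6}
Constraint 2 (U + Y = V) on D(U)={4,5,6,7} D(Y)={2,3} D(V)={4,5,6}: U {4,5,6,7}->{4}; Y {2,3}->{2}; V {4,5,6}->{6}
So after constraint 2: D(V) = {6}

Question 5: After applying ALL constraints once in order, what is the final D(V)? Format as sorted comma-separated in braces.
Constraint 1 (W + Y = V) on D(W)={2,3,4,5,6} D(Y)={2,3,5,6,7} D(V)={2,3,4,5,6}: W {2,3,4,5,6}->{2,3,4}; Y {2,3,5,6,7}->{2,3}; V {2,3,4,5,6}->{4,5,6}
Constraint 2 (U + Y = V) on D(U)={4,5,6,7} D(Y)={2,3} D(V)={4,5,6}: U {4,5,6,7}->{4}; Y {2,3}->{2}; V {4,5,6}->{6}
Constraint 3 (Y != W) on D(Y)={2} D(W)={2,3,4}: W {2,3,4}->{3,4}
Constraint 4 (V != Y) on D(V)={6} D(Y)={2}: no change
So after all 4 constraints: D(V) = {6}

Answer: {6}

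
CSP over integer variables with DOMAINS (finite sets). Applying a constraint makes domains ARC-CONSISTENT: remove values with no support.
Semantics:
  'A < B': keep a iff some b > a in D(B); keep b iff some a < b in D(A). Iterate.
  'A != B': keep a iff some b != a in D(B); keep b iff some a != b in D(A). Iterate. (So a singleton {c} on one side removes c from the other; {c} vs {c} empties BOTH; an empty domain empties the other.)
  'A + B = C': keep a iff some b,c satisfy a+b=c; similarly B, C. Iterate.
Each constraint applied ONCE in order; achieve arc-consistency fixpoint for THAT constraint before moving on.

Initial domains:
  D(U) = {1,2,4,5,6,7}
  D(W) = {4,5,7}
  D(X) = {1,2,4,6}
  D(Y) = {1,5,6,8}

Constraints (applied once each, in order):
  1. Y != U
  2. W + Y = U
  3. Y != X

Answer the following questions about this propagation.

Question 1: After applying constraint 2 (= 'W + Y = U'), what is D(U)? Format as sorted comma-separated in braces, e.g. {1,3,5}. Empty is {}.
Answer: {5,6}

Derivation:
Constraint 1 (Y != U) on D(Y)={1,5,6,8} D(U)={1,2,4,5,6,7}: no change
Constraint 2 (W + Y = U) on D(W)={4,5,7} D(Y)={1,5,6,8} D(U)={1,2,4,5,6,7}: W {4,5,7}->{4,5}; Y {1,5,6,8}->{1}; U {1,2,4,5,6,7}->{5,6}
So after constraint 2: D(U) = {5,6}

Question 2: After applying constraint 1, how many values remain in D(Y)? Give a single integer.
Constraint 1 (Y != U) on D(Y)={1,5,6,8} D(U)={1,2,4,5,6,7}: no change
So after constraint 1: D(Y)={1,5,6,8}, size = 4

Answer: 4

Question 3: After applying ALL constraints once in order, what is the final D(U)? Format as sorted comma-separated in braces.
Answer: {5,6}

Derivation:
Constraint 1 (Y != U) on D(Y)={1,5,6,8} D(U)={1,2,4,5,6,7}: no change
Constraint 2 (W + Y = U) on D(W)={4,5,7} D(Y)={1,5,6,8} D(U)={1,2,4,5,6,7}: W {4,5,7}->{4,5}; Y {1,5,6,8}->{1}; U {1,2,4,5,6,7}->{5,6}
Constraint 3 (Y != X) on D(Y)={1} D(X)={1,2,4,6}: X {1,2,4,6}->{2,4,6}
So after all 3 constraints: D(U) = {5,6}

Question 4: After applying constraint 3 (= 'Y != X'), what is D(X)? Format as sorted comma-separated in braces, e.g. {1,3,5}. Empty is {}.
Constraint 1 (Y != U) on D(Y)={1,5,6,8} D(U)={1,2,4,5,6,7}: no change
Constraint 2 (W + Y = U) on D(W)={4,5,7} D(Y)={1,5,6,8} D(U)={1,2,4,5,6,7}: W {4,5,7}->{4,5}; Y {1,5,6,8}->{1}; U {1,2,4,5,6,7}->{5,6}
Constraint 3 (Y != X) on D(Y)={1} D(X)={1,2,4,6}: X {1,2,4,6}->{2,4,6}
So after constraint 3: D(X) = {2,4,6}

Answer: {2,4,6}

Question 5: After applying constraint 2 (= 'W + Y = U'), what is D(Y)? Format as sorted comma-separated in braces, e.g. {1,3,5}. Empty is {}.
Constraint 1 (Y != U) on D(Y)={1,5,6,8} D(U)={1,2,4,5,6,7}: no change
Constraint 2 (W + Y = U) on D(W)={4,5,7} D(Y)={1,5,6,8} D(U)={1,2,4,5,6,7}: W {4,5,7}->{4,5}; Y {1,5,6,8}->{1}; U {1,2,4,5,6,7}->{5,6}
So after constraint 2: D(Y) = {1}

Answer: {1}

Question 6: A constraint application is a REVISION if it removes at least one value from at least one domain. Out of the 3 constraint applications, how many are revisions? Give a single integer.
Answer: 2

Derivation:
Constraint 1 (Y != U) on D(Y)={1,5,6,8} D(U)={1,2,4,5,6,7}: no change => not a revision
Constraint 2 (W + Y = U) on D(W)={4,5,7} D(Y)={1,5,6,8} D(U)={1,2,4,5,6,7}: W {4,5,7}->{4,5}; Y {1,5,6,8}->{1}; U {1,2,4,5,6,7}->{5,6} => REVISION
Constraint 3 (Y != X) on D(Y)={1} D(X)={1,2,4,6}: X {1,2,4,6}->{2,4,6} => REVISION
Total revisions = 2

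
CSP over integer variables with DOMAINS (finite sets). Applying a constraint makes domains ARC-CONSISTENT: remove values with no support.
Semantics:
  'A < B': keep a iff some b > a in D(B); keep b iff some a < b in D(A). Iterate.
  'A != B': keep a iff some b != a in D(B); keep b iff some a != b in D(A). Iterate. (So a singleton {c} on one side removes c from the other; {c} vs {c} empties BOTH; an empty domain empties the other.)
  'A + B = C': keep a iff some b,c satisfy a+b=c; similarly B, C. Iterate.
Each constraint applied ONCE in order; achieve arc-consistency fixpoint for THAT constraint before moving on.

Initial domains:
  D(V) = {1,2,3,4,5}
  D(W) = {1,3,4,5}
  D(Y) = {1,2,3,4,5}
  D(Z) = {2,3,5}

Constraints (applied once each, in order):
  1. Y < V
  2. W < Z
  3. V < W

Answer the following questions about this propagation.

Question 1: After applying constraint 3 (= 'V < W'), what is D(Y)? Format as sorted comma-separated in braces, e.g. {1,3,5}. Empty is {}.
Answer: {1,2,3,4}

Derivation:
Constraint 1 (Y < V) on D(Y)={1,2,3,4,5} D(V)={1,2,3,4,5}: Y {1,2,3,4,5}->{1,2,3,4}; V {1,2,3,4,5}->{2,3,4,5}
Constraint 2 (W < Z) on D(W)={1,3,4,5} D(Z)={2,3,5}: W {1,3,4,5}->{1,3,4}
Constraint 3 (V < W) on D(V)={2,3,4,5} D(W)={1,3,4}: V {2,3,4,5}->{2,3}; W {1,3,4}->{3,4}
So after constraint 3: D(Y) = {1,2,3,4}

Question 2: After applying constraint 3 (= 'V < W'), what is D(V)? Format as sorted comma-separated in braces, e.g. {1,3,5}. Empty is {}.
Answer: {2,3}

Derivation:
Constraint 1 (Y < V) on D(Y)={1,2,3,4,5} D(V)={1,2,3,4,5}: Y {1,2,3,4,5}->{1,2,3,4}; V {1,2,3,4,5}->{2,3,4,5}
Constraint 2 (W < Z) on D(W)={1,3,4,5} D(Z)={2,3,5}: W {1,3,4,5}->{1,3,4}
Constraint 3 (V < W) on D(V)={2,3,4,5} D(W)={1,3,4}: V {2,3,4,5}->{2,3}; W {1,3,4}->{3,4}
So after constraint 3: D(V) = {2,3}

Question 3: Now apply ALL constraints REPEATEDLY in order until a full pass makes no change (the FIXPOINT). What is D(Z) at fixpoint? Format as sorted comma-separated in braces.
pass 0 (initial): D(Z)={2,3,5}
pass 1: V {1,2,3,4,5}->{2,3}; W {1,3,4,5}->{3,4}; Y {1,2,3,4,5}->{1,2,3,4}
pass 2: Y {1,2,3,4}->{1,2}; Z {2,3,5}->{5}
pass 3: no change
Fixpoint after 3 passes: D(Z) = {5}

Answer: {5}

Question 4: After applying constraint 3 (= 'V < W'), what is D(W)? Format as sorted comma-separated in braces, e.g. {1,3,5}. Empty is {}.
Answer: {3,4}

Derivation:
Constraint 1 (Y < V) on D(Y)={1,2,3,4,5} D(V)={1,2,3,4,5}: Y {1,2,3,4,5}->{1,2,3,4}; V {1,2,3,4,5}->{2,3,4,5}
Constraint 2 (W < Z) on D(W)={1,3,4,5} D(Z)={2,3,5}: W {1,3,4,5}->{1,3,4}
Constraint 3 (V < W) on D(V)={2,3,4,5} D(W)={1,3,4}: V {2,3,4,5}->{2,3}; W {1,3,4}->{3,4}
So after constraint 3: D(W) = {3,4}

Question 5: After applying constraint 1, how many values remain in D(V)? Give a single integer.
Constraint 1 (Y < V) on D(Y)={1,2,3,4,5} D(V)={1,2,3,4,5}: Y {1,2,3,4,5}->{1,2,3,4}; V {1,2,3,4,5}->{2,3,4,5}
So after constraint 1: D(V)={2,3,4,5}, size = 4

Answer: 4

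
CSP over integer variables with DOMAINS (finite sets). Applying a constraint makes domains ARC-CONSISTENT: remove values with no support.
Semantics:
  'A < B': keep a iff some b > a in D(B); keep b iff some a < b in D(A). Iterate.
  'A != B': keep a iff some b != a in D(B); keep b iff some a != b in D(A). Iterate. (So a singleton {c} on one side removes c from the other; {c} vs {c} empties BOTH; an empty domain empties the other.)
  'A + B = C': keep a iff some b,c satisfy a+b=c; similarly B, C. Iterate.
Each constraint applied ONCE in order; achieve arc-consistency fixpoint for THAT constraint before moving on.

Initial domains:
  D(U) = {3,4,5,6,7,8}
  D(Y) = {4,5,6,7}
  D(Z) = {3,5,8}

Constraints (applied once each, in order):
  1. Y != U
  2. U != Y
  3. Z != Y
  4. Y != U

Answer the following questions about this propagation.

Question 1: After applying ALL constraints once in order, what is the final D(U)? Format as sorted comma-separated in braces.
Answer: {3,4,5,6,7,8}

Derivation:
Constraint 1 (Y != U) on D(Y)={4,5,6,7} D(U)={3,4,5,6,7,8}: no change
Constraint 2 (U != Y) on D(U)={3,4,5,6,7,8} D(Y)={4,5,6,7}: no change
Constraint 3 (Z != Y) on D(Z)={3,5,8} D(Y)={4,5,6,7}: no change
Constraint 4 (Y != U) on D(Y)={4,5,6,7} D(U)={3,4,5,6,7,8}: no change
So after all 4 constraints: D(U) = {3,4,5,6,7,8}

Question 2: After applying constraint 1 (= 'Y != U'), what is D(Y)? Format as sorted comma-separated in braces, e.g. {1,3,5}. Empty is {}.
Constraint 1 (Y != U) on D(Y)={4,5,6,7} D(U)={3,4,5,6,7,8}: no change
So after constraint 1: D(Y) = {4,5,6,7}

Answer: {4,5,6,7}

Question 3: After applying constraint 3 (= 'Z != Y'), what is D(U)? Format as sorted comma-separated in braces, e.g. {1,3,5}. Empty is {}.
Answer: {3,4,5,6,7,8}

Derivation:
Constraint 1 (Y != U) on D(Y)={4,5,6,7} D(U)={3,4,5,6,7,8}: no change
Constraint 2 (U != Y) on D(U)={3,4,5,6,7,8} D(Y)={4,5,6,7}: no change
Constraint 3 (Z != Y) on D(Z)={3,5,8} D(Y)={4,5,6,7}: no change
So after constraint 3: D(U) = {3,4,5,6,7,8}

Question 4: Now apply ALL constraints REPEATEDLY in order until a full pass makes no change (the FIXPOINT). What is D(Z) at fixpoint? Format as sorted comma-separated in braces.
pass 0 (initial): D(Z)={3,5,8}
pass 1: no change
Fixpoint after 1 passes: D(Z) = {3,5,8}

Answer: {3,5,8}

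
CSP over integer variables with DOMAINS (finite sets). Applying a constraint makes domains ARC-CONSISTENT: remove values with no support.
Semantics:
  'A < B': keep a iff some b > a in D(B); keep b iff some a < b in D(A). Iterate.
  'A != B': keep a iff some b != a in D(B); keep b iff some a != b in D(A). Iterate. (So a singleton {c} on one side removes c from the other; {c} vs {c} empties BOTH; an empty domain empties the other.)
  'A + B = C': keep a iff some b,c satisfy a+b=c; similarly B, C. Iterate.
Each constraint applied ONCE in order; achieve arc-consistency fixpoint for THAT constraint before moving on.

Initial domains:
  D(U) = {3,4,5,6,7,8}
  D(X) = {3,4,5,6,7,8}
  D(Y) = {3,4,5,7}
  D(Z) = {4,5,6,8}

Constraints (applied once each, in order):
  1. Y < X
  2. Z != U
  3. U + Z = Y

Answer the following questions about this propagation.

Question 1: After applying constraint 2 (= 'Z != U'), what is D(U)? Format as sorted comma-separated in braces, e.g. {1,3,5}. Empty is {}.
Constraint 1 (Y < X) on D(Y)={3,4,5,7} D(X)={3,4,5,6,7,8}: X {3,4,5,6,7,8}->{4,5,6,7,8}
Constraint 2 (Z != U) on D(Z)={4,5,6,8} D(U)={3,4,5,6,7,8}: no change
So after constraint 2: D(U) = {3,4,5,6,7,8}

Answer: {3,4,5,6,7,8}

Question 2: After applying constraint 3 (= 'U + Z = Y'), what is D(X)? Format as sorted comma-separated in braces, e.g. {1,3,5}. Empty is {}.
Constraint 1 (Y < X) on D(Y)={3,4,5,7} D(X)={3,4,5,6,7,8}: X {3,4,5,6,7,8}->{4,5,6,7,8}
Constraint 2 (Z != U) on D(Z)={4,5,6,8} D(U)={3,4,5,6,7,8}: no change
Constraint 3 (U + Z = Y) on D(U)={3,4,5,6,7,8} D(Z)={4,5,6,8} D(Y)={3,4,5,7}: U {3,4,5,6,7,8}->{3}; Z {4,5,6,8}->{4}; Y {3,4,5,7}->{7}
So after constraint 3: D(X) = {4,5,6,7,8}

Answer: {4,5,6,7,8}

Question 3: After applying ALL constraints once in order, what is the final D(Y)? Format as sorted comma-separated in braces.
Answer: {7}

Derivation:
Constraint 1 (Y < X) on D(Y)={3,4,5,7} D(X)={3,4,5,6,7,8}: X {3,4,5,6,7,8}->{4,5,6,7,8}
Constraint 2 (Z != U) on D(Z)={4,5,6,8} D(U)={3,4,5,6,7,8}: no change
Constraint 3 (U + Z = Y) on D(U)={3,4,5,6,7,8} D(Z)={4,5,6,8} D(Y)={3,4,5,7}: U {3,4,5,6,7,8}->{3}; Z {4,5,6,8}->{4}; Y {3,4,5,7}->{7}
So after all 3 constraints: D(Y) = {7}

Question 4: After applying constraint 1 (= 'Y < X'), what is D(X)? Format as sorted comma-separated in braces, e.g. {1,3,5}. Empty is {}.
Answer: {4,5,6,7,8}

Derivation:
Constraint 1 (Y < X) on D(Y)={3,4,5,7} D(X)={3,4,5,6,7,8}: X {3,4,5,6,7,8}->{4,5,6,7,8}
So after constraint 1: D(X) = {4,5,6,7,8}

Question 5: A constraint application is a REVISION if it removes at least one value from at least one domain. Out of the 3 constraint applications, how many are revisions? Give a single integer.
Answer: 2

Derivation:
Constraint 1 (Y < X) on D(Y)={3,4,5,7} D(X)={3,4,5,6,7,8}: X {3,4,5,6,7,8}->{4,5,6,7,8} => REVISION
Constraint 2 (Z != U) on D(Z)={4,5,6,8} D(U)={3,4,5,6,7,8}: no change => not a revision
Constraint 3 (U + Z = Y) on D(U)={3,4,5,6,7,8} D(Z)={4,5,6,8} D(Y)={3,4,5,7}: U {3,4,5,6,7,8}->{3}; Z {4,5,6,8}->{4}; Y {3,4,5,7}->{7} => REVISION
Total revisions = 2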